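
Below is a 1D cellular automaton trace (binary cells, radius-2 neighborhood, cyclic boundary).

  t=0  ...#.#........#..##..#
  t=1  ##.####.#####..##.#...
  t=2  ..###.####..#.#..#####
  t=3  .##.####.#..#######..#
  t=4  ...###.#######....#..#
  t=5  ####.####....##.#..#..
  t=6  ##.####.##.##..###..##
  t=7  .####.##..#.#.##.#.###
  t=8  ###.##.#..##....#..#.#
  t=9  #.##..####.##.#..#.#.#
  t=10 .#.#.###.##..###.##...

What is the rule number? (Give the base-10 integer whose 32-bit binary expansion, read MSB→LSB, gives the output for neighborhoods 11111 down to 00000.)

  [31] ##### => .  t=1,i=10
  [30] ####. => .  t=1,i=5
  [29] ###.# => #  t=1,i=6
  [28] ###.. => #  t=1,i=12
  [27] ##.## => #  t=1,i=2
  [26] ##.#. => #  t=1,i=17
  [25] ##..# => .  t=0,i=19
  [24] ##... => #  t=4,i=14
  [23] #.### => #  t=1,i=3
  [22] #.##. => .  t=3,i=1
  [21] #.#.# => .  t=7,i=12
  [20] #.#.. => #  t=0,i=5
  [19] #..## => #  t=0,i=16
  [18] #..#. => .  t=0,i=20
  [17] #...# => #  t=0,i=1
  [16] #.... => .  t=0,i=7
  [15] .#### => #  t=1,i=4
  [14] .###. => .  t=2,i=3
  [13] .##.# => .  t=1,i=1
  [12] .##.. => #  t=0,i=18
  [11] .#.## => .  t=3,i=0
  [10] .#.#. => #  t=0,i=4
  [9] .#..# => #  t=0,i=15
  [8] .#... => #  t=0,i=0
  [7] ..### => #  t=2,i=2
  [6] ..##. => .  t=0,i=17
  [5] ..#.# => #  t=0,i=3
  [4] ..#.. => .  t=0,i=14
  [3] ...## => #  t=1,i=21
  [2] ...#. => .  t=0,i=2
  [1] ....# => #  t=0,i=12
  [0] ..... => #  t=0,i=8
  bits 00111101100110101001011110101011 = 1033541547

1033541547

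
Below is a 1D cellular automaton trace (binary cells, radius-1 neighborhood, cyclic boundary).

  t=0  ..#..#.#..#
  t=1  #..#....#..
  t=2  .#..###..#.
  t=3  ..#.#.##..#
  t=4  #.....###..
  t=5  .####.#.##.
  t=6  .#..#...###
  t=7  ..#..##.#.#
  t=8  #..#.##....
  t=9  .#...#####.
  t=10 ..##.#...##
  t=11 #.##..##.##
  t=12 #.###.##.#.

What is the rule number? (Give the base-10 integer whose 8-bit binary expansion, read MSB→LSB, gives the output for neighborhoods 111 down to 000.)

89

  ###|.  b7=0 t=2,i=5
  ##.|#  b6=1 t=2,i=6
  #.#|.  b5=0 t=0,i=6
  #..|#  b4=1 t=0,i=0
  .##|#  b3=1 t=2,i=4
  .#.|.  b2=0 t=0,i=2
  ..#|.  b1=0 t=0,i=1
  ...|#  b0=1 t=1,i=5
  bits 01011001 = 89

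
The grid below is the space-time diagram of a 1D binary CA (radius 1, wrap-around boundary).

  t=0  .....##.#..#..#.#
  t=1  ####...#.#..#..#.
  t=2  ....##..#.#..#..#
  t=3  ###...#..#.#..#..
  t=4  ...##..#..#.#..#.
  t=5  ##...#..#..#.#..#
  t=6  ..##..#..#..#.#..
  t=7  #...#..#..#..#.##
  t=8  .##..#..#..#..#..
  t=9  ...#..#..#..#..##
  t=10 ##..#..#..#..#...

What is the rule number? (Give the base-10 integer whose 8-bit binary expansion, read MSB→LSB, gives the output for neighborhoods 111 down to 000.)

49

  nb ###: next=.  (t=1,i=1, bit7=0)
  nb ##.: next=.  (t=0,i=6, bit6=0)
  nb #.#: next=#  (t=0,i=7, bit5=1)
  nb #..: next=#  (t=0,i=0, bit4=1)
  nb .##: next=.  (t=0,i=5, bit3=0)
  nb .#.: next=.  (t=0,i=8, bit2=0)
  nb ..#: next=.  (t=0,i=4, bit1=0)
  nb ...: next=#  (t=0,i=1, bit0=1)
  bits 00110001 = 49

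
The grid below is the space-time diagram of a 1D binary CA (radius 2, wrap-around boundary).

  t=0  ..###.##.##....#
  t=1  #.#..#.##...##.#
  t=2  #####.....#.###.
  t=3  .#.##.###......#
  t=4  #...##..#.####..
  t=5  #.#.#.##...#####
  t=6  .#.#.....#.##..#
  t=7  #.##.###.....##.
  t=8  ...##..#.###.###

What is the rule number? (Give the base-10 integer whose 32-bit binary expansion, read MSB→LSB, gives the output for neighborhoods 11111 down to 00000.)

1578608339

  #####|.  b31=0 t=2,i=2
  ####.|#  b30=1 t=2,i=3
  ###.#|.  b29=0 t=0,i=4
  ###..|#  b28=1 t=2,i=4
  ##.##|#  b27=1 t=0,i=5
  ##.#.|#  b26=1 t=1,i=1
  ##..#|#  b25=1 t=4,i=6
  ##...|.  b24=0 t=0,i=11
  #.###|.  b23=0 t=2,i=0
  #.##.|.  b22=0 t=0,i=6
  #.#.#|.  b21=0 t=3,i=1
  #.#..|#  b20=1 t=1,i=2
  #..##|.  b19=0 t=0,i=1
  #..#.|#  b18=1 t=1,i=4
  #...#|#  b17=1 t=1,i=10
  #....|#  b16=1 t=0,i=12
  .####|#  b15=1 t=2,i=1
  .###.|.  b14=0 t=0,i=3
  .##.#|#  b13=1 t=0,i=7
  .##..|.  b12=0 t=0,i=10
  .#.##|.  b11=0 t=1,i=6
  .#.#.|#  b10=1 t=3,i=0
  .#..#|#  b9=1 t=0,i=0
  .#...|.  b8=0 t=4,i=1
  ..###|#  b7=1 t=0,i=2
  ..##.|#  b6=1 t=1,i=12
  ..#.#|.  b5=0 t=1,i=5
  ..#..|#  b4=1 t=0,i=15
  ...##|.  b3=0 t=1,i=11
  ...#.|.  b2=0 t=0,i=14
  ....#|#  b1=1 t=0,i=13
  .....|#  b0=1 t=2,i=7
  bits 01011110000101111010011011010011 = 1578608339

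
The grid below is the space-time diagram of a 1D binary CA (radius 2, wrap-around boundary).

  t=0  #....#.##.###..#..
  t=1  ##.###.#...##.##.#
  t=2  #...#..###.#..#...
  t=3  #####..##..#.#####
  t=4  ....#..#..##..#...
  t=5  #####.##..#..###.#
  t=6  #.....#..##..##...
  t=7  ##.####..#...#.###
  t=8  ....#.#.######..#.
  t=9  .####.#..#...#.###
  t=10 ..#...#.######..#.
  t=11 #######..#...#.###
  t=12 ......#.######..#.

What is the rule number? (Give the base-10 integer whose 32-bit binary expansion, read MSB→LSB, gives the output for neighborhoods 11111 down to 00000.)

292995575

  ##### -> .   bit 31 = 0  t=3,i=0
  ####. -> .   bit 30 = 0  t=3,i=3
  ###.# -> .   bit 29 = 0  t=1,i=1
  ###.. -> #   bit 28 = 1  t=0,i=12
  ##.## -> .   bit 27 = 0  t=0,i=9
  ##.#. -> .   bit 26 = 0  t=1,i=6
  ##..# -> .   bit 25 = 0  t=0,i=13
  ##... -> #   bit 24 = 1  t=6,i=15
  #.### -> .   bit 23 = 0  t=0,i=10
  #.##. -> #   bit 22 = 1  t=0,i=7
  #.#.# -> #   bit 21 = 1  t=8,i=6
  #.#.. -> #   bit 20 = 1  t=1,i=7
  #..## -> .   bit 19 = 0  t=2,i=6
  #..#. -> #   bit 18 = 1  t=0,i=14
  #...# -> #   bit 17 = 1  t=1,i=9
  #.... -> .   bit 16 = 0  t=0,i=2
  .#### -> #   bit 15 = 1  t=3,i=14
  .###. -> #   bit 14 = 1  t=0,i=11
  .##.# -> .   bit 13 = 0  t=0,i=8
  .##.. -> .   bit 12 = 0  t=3,i=8
  .#.## -> .   bit 11 = 0  t=0,i=6
  .#.#. -> .   bit 10 = 0  t=8,i=5
  .#..# -> .   bit 9 = 0  t=0,i=16
  .#... -> #   bit 8 = 1  t=0,i=1
  ..### -> #   bit 7 = 1  t=2,i=7
  ..##. -> #   bit 6 = 1  t=1,i=11
  ..#.# -> #   bit 5 = 1  t=0,i=5
  ..#.. -> #   bit 4 = 1  t=0,i=0
  ...## -> .   bit 3 = 0  t=1,i=10
  ...#. -> #   bit 2 = 1  t=0,i=4
  ....# -> #   bit 1 = 1  t=0,i=3
  ..... -> #   bit 0 = 1  t=4,i=0
  bits 00010001011101101100000111110111 = 292995575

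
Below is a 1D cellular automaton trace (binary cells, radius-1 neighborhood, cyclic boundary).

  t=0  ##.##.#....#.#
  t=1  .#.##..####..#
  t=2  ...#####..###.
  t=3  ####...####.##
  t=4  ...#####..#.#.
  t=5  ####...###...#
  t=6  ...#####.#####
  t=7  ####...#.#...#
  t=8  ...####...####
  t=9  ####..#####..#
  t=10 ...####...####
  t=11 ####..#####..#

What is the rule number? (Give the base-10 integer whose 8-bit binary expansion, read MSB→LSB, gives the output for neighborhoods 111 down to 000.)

91

  [7] ### => .  t=0,i=0
  [6] ##. => #  t=0,i=1
  [5] #.# => .  t=0,i=2
  [4] #.. => #  t=0,i=7
  [3] .## => #  t=0,i=3
  [2] .#. => .  t=0,i=6
  [1] ..# => #  t=0,i=10
  [0] ... => #  t=0,i=8
  bits 01011011 = 91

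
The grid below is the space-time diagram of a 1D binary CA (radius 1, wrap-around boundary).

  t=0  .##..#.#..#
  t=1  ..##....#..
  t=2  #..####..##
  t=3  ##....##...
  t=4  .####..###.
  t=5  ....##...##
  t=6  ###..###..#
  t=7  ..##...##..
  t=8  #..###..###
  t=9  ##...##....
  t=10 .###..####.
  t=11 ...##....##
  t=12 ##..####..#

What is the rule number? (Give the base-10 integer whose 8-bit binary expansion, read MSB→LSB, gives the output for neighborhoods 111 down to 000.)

  ###|.  b7=0 t=2,i=4
  ##.|#  b6=1 t=0,i=2
  #.#|.  b5=0 t=0,i=0
  #..|#  b4=1 t=0,i=3
  .##|.  b3=0 t=0,i=1
  .#.|.  b2=0 t=0,i=5
  ..#|.  b1=0 t=0,i=4
  ...|#  b0=1 t=1,i=0
  bits 01010001 = 81

81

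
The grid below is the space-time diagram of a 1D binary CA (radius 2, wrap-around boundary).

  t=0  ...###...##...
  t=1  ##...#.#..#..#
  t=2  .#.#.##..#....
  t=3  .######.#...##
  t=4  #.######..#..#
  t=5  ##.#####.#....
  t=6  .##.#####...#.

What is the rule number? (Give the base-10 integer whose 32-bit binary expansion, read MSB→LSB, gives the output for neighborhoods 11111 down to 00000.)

  [31] ##### => #  t=3,i=3
  [30] ####. => #  t=3,i=5
  [29] ###.# => #  t=3,i=6
  [28] ###.. => #  t=0,i=5
  [27] ##.## => #  t=3,i=0
  [26] ##.#. => #  t=3,i=7
  [25] ##..# => .  t=2,i=7
  [24] ##... => .  t=0,i=6
  [23] #.### => .  t=3,i=1
  [22] #.##. => #  t=2,i=5
  [21] #.#.# => #  t=2,i=3
  [20] #.#.. => .  t=1,i=7
  [19] #..## => .  t=1,i=12
  [18] #..#. => #  t=1,i=9
  [17] #...# => #  t=0,i=7
  [16] #.... => .  t=0,i=12
  [15] .#### => #  t=3,i=2
  [14] .###. => .  t=0,i=4
  [13] .##.# => #  t=3,i=13
  [12] .##.. => #  t=0,i=10
  [11] .#.## => #  t=2,i=4
  [10] .#.#. => #  t=1,i=6
  [9] .#..# => .  t=1,i=8
  [8] .#... => .  t=2,i=10
  [7] ..### => .  t=0,i=3
  [6] ..##. => .  t=0,i=9
  [5] ..#.# => #  t=1,i=5
  [4] ..#.. => .  t=1,i=10
  [3] ...## => .  t=0,i=2
  [2] ...#. => .  t=1,i=4
  [1] ....# => #  t=0,i=1
  [0] ..... => #  t=0,i=0
  bits 11111100011001101011110000100011 = 4234591267

4234591267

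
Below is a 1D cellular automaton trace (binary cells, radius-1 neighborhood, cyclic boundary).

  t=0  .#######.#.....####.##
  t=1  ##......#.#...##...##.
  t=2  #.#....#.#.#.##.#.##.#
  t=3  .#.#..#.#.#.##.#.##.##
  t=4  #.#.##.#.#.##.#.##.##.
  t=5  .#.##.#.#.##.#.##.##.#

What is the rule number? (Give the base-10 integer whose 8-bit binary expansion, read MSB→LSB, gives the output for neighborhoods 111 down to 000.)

58

  ### -> .   bit 7 = 0  t=0,i=2
  ##. -> .   bit 6 = 0  t=0,i=7
  #.# -> #   bit 5 = 1  t=0,i=0
  #.. -> #   bit 4 = 1  t=0,i=10
  .## -> #   bit 3 = 1  t=0,i=1
  .#. -> .   bit 2 = 0  t=0,i=9
  ..# -> #   bit 1 = 1  t=0,i=14
  ... -> .   bit 0 = 0  t=0,i=11
  bits 00111010 = 58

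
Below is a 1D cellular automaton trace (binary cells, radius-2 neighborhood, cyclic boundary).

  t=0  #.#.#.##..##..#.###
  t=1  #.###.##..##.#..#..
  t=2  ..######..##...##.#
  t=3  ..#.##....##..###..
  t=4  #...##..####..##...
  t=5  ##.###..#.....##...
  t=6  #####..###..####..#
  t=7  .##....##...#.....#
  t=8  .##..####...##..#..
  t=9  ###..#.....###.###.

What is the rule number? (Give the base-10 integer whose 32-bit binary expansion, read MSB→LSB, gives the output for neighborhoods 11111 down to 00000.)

2833544666

  #####|#  b31=1 t=2,i=4
  ####.|.  b30=0 t=0,i=18
  ###.#|#  b29=1 t=0,i=0
  ###..|.  b28=0 t=2,i=7
  ##.##|#  b27=1 t=1,i=5
  ##.#.|.  b26=0 t=0,i=1
  ##..#|.  b25=0 t=0,i=8
  ##...|.  b24=0 t=2,i=12
  #.###|#  b23=1 t=0,i=16
  #.##.|#  b22=1 t=0,i=6
  #.#.#|#  b21=1 t=0,i=2
  #.#..|.  b20=0 t=1,i=13
  #..##|.  b19=0 t=0,i=9
  #..#.|#  b18=1 t=0,i=13
  #...#|.  b17=0 t=2,i=13
  #....|.  b16=0 t=3,i=7
  .####|.  b15=0 t=0,i=17
  .###.|#  b14=1 t=1,i=3
  .##.#|#  b13=1 t=1,i=11
  .##..|#  b12=1 t=0,i=7
  .#.##|.  b11=0 t=0,i=5
  .#.#.|#  b10=1 t=0,i=3
  .#..#|.  b9=0 t=1,i=14
  .#...|#  b8=1 t=4,i=1
  ..###|#  b7=1 t=2,i=2
  ..##.|#  b6=1 t=0,i=10
  ..#.#|.  b5=0 t=0,i=14
  ..#..|#  b4=1 t=1,i=16
  ...##|#  b3=1 t=2,i=14
  ...#.|.  b2=0 t=3,i=1
  ....#|#  b1=1 t=3,i=0
  .....|.  b0=0 t=5,i=11
  bits 10101000111001000111010111011010 = 2833544666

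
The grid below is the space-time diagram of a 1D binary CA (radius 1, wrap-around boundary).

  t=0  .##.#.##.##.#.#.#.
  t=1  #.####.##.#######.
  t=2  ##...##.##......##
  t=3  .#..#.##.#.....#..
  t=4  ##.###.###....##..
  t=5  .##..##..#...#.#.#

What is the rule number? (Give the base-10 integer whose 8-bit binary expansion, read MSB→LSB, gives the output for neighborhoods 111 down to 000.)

  nb ###: next=.  (t=1,i=3, bit7=0)
  nb ##.: next=#  (t=0,i=2, bit6=1)
  nb #.#: next=#  (t=0,i=3, bit5=1)
  nb #..: next=.  (t=0,i=17, bit4=0)
  nb .##: next=.  (t=0,i=1, bit3=0)
  nb .#.: next=#  (t=0,i=4, bit2=1)
  nb ..#: next=#  (t=0,i=0, bit1=1)
  nb ...: next=.  (t=2,i=3, bit0=0)
  bits 01100110 = 102

102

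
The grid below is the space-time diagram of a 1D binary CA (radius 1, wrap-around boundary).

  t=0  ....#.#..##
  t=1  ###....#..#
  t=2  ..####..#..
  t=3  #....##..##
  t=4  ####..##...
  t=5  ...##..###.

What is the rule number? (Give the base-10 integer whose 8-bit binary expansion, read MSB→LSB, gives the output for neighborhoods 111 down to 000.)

  ### -> .   bit 7 = 0  t=1,i=0
  ##. -> #   bit 6 = 1  t=0,i=10
  #.# -> .   bit 5 = 0  t=0,i=5
  #.. -> #   bit 4 = 1  t=0,i=0
  .## -> .   bit 3 = 0  t=0,i=9
  .#. -> .   bit 2 = 0  t=0,i=4
  ..# -> .   bit 1 = 0  t=0,i=3
  ... -> #   bit 0 = 1  t=0,i=1
  bits 01010001 = 81

81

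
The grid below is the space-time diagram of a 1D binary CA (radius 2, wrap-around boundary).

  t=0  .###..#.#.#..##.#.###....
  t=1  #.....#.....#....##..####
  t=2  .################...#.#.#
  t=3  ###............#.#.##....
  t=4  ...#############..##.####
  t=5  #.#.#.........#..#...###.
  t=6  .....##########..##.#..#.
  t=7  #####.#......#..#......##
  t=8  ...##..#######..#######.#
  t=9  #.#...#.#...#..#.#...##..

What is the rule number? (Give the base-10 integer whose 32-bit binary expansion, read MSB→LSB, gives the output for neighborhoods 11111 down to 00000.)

1640597823

  nb #####: next=.  (t=1,i=23, bit31=0)
  nb ####.: next=#  (t=1,i=24, bit30=1)
  nb ###.#: next=#  (t=5,i=23, bit29=1)
  nb ###..: next=.  (t=0,i=3, bit28=0)
  nb ##.##: next=.  (t=4,i=20, bit27=0)
  nb ##.#.: next=.  (t=0,i=15, bit26=0)
  nb ##..#: next=.  (t=0,i=4, bit25=0)
  nb ##...: next=#  (t=0,i=21, bit24=1)
  nb #.###: next=#  (t=0,i=18, bit23=1)
  nb #.##.: next=#  (t=3,i=19, bit22=1)
  nb #.#.#: next=.  (t=0,i=8, bit21=0)
  nb #.#..: next=.  (t=0,i=10, bit20=0)
  nb #..##: next=#  (t=0,i=12, bit19=1)
  nb #..#.: next=.  (t=0,i=5, bit18=0)
  nb #...#: next=.  (t=2,i=18, bit17=0)
  nb #....: next=#  (t=0,i=22, bit16=1)
  nb .####: next=#  (t=1,i=22, bit15=1)
  nb .###.: next=.  (t=0,i=2, bit14=0)
  nb .##.#: next=.  (t=0,i=14, bit13=0)
  nb .##..: next=.  (t=1,i=18, bit12=0)
  nb .#.##: next=#  (t=0,i=17, bit11=1)
  nb .#.#.: next=.  (t=0,i=7, bit10=0)
  nb .#..#: next=.  (t=0,i=11, bit9=0)
  nb .#...: next=#  (t=1,i=7, bit8=1)
  nb ..###: next=.  (t=0,i=1, bit7=0)
  nb ..##.: next=.  (t=0,i=13, bit6=0)
  nb ..#.#: next=#  (t=0,i=6, bit5=1)
  nb ..#..: next=#  (t=1,i=6, bit4=1)
  nb ...##: next=#  (t=0,i=0, bit3=1)
  nb ...#.: next=#  (t=1,i=5, bit2=1)
  nb ....#: next=#  (t=0,i=24, bit1=1)
  nb .....: next=#  (t=0,i=23, bit0=1)
  bits 01100001110010011000100100111111 = 1640597823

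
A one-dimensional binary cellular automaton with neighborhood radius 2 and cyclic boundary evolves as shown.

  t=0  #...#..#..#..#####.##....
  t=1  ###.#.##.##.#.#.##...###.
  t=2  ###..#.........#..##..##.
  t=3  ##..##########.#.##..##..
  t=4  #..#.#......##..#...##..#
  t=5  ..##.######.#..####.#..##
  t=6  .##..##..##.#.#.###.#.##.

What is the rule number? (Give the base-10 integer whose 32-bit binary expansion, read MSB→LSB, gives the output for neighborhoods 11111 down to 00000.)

  [31] ##### => .  t=0,i=15
  [30] ####. => #  t=0,i=16
  [29] ###.# => #  t=0,i=17
  [28] ###.. => .  t=2,i=2
  [27] ##.## => .  t=0,i=18
  [26] ##.#. => .  t=1,i=3
  [25] ##..# => .  t=2,i=3
  [24] ##... => #  t=0,i=21
  [23] #.### => #  t=1,i=0
  [22] #.##. => .  t=0,i=19
  [21] #.#.# => .  t=1,i=4
  [20] #.#.. => #  t=4,i=5
  [19] #..## => #  t=0,i=12
  [18] #..#. => #  t=0,i=6
  [17] #...# => #  t=0,i=2
  [16] #.... => #  t=0,i=22
  [15] .#### => #  t=0,i=14
  [14] .###. => #  t=1,i=1
  [13] .##.# => .  t=1,i=7
  [12] .##.. => .  t=0,i=20
  [11] .#.## => #  t=1,i=5
  [10] .#.#. => .  t=1,i=13
  [9] .#..# => .  t=0,i=5
  [8] .#... => #  t=0,i=1
  [7] ..### => .  t=0,i=13
  [6] ..##. => #  t=2,i=18
  [5] ..#.# => #  t=4,i=3
  [4] ..#.. => #  t=0,i=0
  [3] ...## => .  t=1,i=20
  [2] ...#. => .  t=0,i=3
  [1] ....# => #  t=0,i=23
  [0] ..... => #  t=2,i=8
  bits 01100001100111111100100101110011 = 1637861747

1637861747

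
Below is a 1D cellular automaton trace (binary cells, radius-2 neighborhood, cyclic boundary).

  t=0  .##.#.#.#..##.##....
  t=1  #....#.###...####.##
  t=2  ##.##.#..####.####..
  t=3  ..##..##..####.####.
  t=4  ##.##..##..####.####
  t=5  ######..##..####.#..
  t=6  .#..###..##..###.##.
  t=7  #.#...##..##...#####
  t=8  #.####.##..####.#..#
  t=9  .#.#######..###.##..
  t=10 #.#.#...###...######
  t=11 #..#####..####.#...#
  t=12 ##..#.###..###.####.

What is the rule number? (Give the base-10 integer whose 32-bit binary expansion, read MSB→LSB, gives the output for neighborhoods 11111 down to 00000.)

2069274383

  nb #####: next=.  (t=4,i=18, bit31=0)
  nb ####.: next=#  (t=1,i=15, bit30=1)
  nb ###.#: next=#  (t=1,i=16, bit29=1)
  nb ###..: next=#  (t=1,i=0, bit28=1)
  nb ##.##: next=#  (t=0,i=13, bit27=1)
  nb ##.#.: next=.  (t=0,i=3, bit26=0)
  nb ##..#: next=#  (t=2,i=18, bit25=1)
  nb ##...: next=#  (t=0,i=16, bit24=1)
  nb #.###: next=.  (t=1,i=7, bit23=0)
  nb #.##.: next=#  (t=0,i=14, bit22=1)
  nb #.#.#: next=.  (t=0,i=4, bit21=0)
  nb #.#..: next=#  (t=0,i=8, bit20=1)
  nb #..##: next=.  (t=0,i=10, bit19=0)
  nb #..#.: next=#  (t=6,i=0, bit18=1)
  nb #...#: next=#  (t=1,i=11, bit17=1)
  nb #....: next=.  (t=0,i=17, bit16=0)
  nb .####: next=#  (t=1,i=14, bit15=1)
  nb .###.: next=.  (t=1,i=8, bit14=0)
  nb .##.#: next=.  (t=0,i=2, bit13=0)
  nb .##..: next=#  (t=0,i=15, bit12=1)
  nb .#.##: next=#  (t=1,i=6, bit11=1)
  nb .#.#.: next=#  (t=0,i=5, bit10=1)
  nb .#..#: next=#  (t=0,i=9, bit9=1)
  nb .#...: next=#  (t=7,i=3, bit8=1)
  nb ..###: next=.  (t=1,i=13, bit7=0)
  nb ..##.: next=.  (t=0,i=1, bit6=0)
  nb ..#.#: next=.  (t=1,i=5, bit5=0)
  nb ..#..: next=.  (t=6,i=1, bit4=0)
  nb ...##: next=#  (t=0,i=0, bit3=1)
  nb ...#.: next=#  (t=1,i=4, bit2=1)
  nb ....#: next=#  (t=0,i=19, bit1=1)
  nb .....: next=#  (t=0,i=18, bit0=1)
  bits 01111011010101101001111100001111 = 2069274383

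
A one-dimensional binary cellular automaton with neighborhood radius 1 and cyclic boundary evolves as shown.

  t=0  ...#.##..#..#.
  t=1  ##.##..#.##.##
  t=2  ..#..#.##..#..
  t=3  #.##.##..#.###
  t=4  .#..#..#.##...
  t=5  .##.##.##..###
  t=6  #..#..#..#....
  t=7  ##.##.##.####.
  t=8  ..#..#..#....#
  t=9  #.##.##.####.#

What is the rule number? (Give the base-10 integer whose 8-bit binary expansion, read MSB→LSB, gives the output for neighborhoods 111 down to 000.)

  nb ###: next=.  (t=1,i=0, bit7=0)
  nb ##.: next=.  (t=0,i=6, bit6=0)
  nb #.#: next=#  (t=0,i=4, bit5=1)
  nb #..: next=#  (t=0,i=7, bit4=1)
  nb .##: next=.  (t=0,i=5, bit3=0)
  nb .#.: next=#  (t=0,i=3, bit2=1)
  nb ..#: next=.  (t=0,i=2, bit1=0)
  nb ...: next=#  (t=0,i=0, bit0=1)
  bits 00110101 = 53

53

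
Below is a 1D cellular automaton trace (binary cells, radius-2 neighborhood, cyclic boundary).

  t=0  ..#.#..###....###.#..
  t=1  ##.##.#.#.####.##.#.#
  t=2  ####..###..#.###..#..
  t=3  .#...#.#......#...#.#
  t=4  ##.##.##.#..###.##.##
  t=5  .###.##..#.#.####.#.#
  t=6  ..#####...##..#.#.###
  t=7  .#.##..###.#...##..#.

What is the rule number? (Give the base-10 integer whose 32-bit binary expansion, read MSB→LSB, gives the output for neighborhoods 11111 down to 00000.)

  nb #####: next=#  (t=6,i=4, bit31=1)
  nb ####.: next=.  (t=1,i=12, bit30=0)
  nb ###.#: next=#  (t=0,i=16, bit29=1)
  nb ###..: next=.  (t=0,i=9, bit28=0)
  nb ##.##: next=#  (t=1,i=2, bit27=1)
  nb ##.#.: next=.  (t=0,i=17, bit26=0)
  nb ##..#: next=.  (t=2,i=4, bit25=0)
  nb ##...: next=#  (t=0,i=10, bit24=1)
  nb #.###: next=.  (t=1,i=10, bit23=0)
  nb #.##.: next=#  (t=1,i=3, bit22=1)
  nb #.#.#: next=#  (t=1,i=6, bit21=1)
  nb #.#..: next=#  (t=0,i=4, bit20=1)
  nb #..##: next=#  (t=0,i=6, bit19=1)
  nb #..#.: next=.  (t=2,i=10, bit18=0)
  nb #...#: next=#  (t=3,i=3, bit17=1)
  nb #....: next=#  (t=0,i=11, bit16=1)
  nb .####: next=#  (t=1,i=11, bit15=1)
  nb .###.: next=#  (t=0,i=8, bit14=1)
  nb .##.#: next=.  (t=1,i=4, bit13=0)
  nb .##..: next=#  (t=5,i=6, bit12=1)
  nb .#.##: next=.  (t=1,i=9, bit11=0)
  nb .#.#.: next=#  (t=0,i=3, bit10=1)
  nb .#..#: next=.  (t=0,i=5, bit9=0)
  nb .#...: next=.  (t=0,i=19, bit8=0)
  nb ..###: next=.  (t=0,i=7, bit7=0)
  nb ..##.: next=.  (t=6,i=10, bit6=0)
  nb ..#.#: next=.  (t=0,i=2, bit5=0)
  nb ..#..: next=#  (t=2,i=18, bit4=1)
  nb ...##: next=#  (t=0,i=13, bit3=1)
  nb ...#.: next=#  (t=0,i=1, bit2=1)
  nb ....#: next=#  (t=0,i=0, bit1=1)
  nb .....: next=.  (t=3,i=10, bit0=0)
  bits 10101001011110111101010000011110 = 2843464734

2843464734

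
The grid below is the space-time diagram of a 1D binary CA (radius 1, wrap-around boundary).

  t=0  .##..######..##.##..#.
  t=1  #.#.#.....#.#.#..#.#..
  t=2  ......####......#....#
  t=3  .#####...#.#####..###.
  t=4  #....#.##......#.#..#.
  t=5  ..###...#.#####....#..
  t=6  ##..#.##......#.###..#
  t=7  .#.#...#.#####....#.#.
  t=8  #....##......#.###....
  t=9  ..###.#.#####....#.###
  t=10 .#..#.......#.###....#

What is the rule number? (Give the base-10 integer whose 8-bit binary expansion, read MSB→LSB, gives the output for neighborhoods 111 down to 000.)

  ### -> .   bit 7 = 0  t=0,i=6
  ##. -> #   bit 6 = 1  t=0,i=2
  #.# -> .   bit 5 = 0  t=0,i=15
  #.. -> .   bit 4 = 0  t=0,i=3
  .## -> .   bit 3 = 0  t=0,i=1
  .#. -> .   bit 2 = 0  t=0,i=20
  ..# -> #   bit 1 = 1  t=0,i=0
  ... -> #   bit 0 = 1  t=1,i=6
  bits 01000011 = 67

67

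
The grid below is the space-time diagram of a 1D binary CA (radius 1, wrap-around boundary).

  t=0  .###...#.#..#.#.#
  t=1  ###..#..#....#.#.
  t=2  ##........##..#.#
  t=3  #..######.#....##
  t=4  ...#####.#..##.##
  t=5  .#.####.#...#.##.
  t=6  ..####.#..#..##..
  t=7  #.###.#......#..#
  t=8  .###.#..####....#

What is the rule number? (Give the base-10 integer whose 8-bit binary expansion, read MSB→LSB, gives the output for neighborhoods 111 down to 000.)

169

  ### -> #   bit 7 = 1  t=0,i=2
  ##. -> .   bit 6 = 0  t=0,i=3
  #.# -> #   bit 5 = 1  t=0,i=0
  #.. -> .   bit 4 = 0  t=0,i=4
  .## -> #   bit 3 = 1  t=0,i=1
  .#. -> .   bit 2 = 0  t=0,i=7
  ..# -> .   bit 1 = 0  t=0,i=6
  ... -> #   bit 0 = 1  t=0,i=5
  bits 10101001 = 169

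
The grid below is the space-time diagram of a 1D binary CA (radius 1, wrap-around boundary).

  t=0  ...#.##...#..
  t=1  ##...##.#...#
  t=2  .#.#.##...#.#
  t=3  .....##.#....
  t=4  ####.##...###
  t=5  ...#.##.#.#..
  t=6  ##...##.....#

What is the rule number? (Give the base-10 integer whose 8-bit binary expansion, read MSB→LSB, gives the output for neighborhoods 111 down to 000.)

  ###|.  b7=0 t=1,i=0
  ##.|#  b6=1 t=0,i=6
  #.#|.  b5=0 t=0,i=4
  #..|.  b4=0 t=0,i=7
  .##|#  b3=1 t=0,i=5
  .#.|.  b2=0 t=0,i=3
  ..#|.  b1=0 t=0,i=2
  ...|#  b0=1 t=0,i=0
  bits 01001001 = 73

73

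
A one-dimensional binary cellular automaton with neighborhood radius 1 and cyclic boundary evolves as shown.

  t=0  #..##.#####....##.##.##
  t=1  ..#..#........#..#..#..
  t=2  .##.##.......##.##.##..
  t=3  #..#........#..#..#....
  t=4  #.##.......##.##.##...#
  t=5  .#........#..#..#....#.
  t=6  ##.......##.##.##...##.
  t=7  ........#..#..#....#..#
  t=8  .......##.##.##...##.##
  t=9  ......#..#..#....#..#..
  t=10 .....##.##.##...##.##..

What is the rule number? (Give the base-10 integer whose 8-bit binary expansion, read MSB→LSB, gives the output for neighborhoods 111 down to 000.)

38

  [7] ### => .  t=0,i=7
  [6] ##. => .  t=0,i=0
  [5] #.# => #  t=0,i=5
  [4] #.. => .  t=0,i=1
  [3] .## => .  t=0,i=3
  [2] .#. => #  t=1,i=2
  [1] ..# => #  t=0,i=2
  [0] ... => .  t=0,i=12
  bits 00100110 = 38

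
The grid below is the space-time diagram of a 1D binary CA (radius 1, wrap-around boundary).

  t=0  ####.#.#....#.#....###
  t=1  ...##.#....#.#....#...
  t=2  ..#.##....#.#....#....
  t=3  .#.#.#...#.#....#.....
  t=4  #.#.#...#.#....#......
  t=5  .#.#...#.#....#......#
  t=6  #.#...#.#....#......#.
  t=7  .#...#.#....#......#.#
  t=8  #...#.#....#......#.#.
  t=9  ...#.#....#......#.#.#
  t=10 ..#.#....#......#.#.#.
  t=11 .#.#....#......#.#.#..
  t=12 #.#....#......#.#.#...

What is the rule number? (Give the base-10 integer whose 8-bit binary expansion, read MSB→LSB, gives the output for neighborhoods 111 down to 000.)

  nb ###: next=.  (t=0,i=0, bit7=0)
  nb ##.: next=#  (t=0,i=3, bit6=1)
  nb #.#: next=#  (t=0,i=4, bit5=1)
  nb #..: next=.  (t=0,i=8, bit4=0)
  nb .##: next=.  (t=0,i=19, bit3=0)
  nb .#.: next=.  (t=0,i=5, bit2=0)
  nb ..#: next=#  (t=0,i=11, bit1=1)
  nb ...: next=.  (t=0,i=9, bit0=0)
  bits 01100010 = 98

98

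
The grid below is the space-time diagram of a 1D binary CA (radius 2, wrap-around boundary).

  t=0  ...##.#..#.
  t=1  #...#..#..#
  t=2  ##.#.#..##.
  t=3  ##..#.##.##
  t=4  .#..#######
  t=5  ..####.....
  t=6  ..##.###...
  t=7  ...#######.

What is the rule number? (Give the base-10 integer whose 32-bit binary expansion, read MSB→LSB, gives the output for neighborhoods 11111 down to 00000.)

432668580

  nb #####: next=.  (t=4,i=6, bit31=0)
  nb ####.: next=.  (t=3,i=0, bit30=0)
  nb ###.#: next=.  (t=4,i=10, bit29=0)
  nb ###..: next=#  (t=3,i=1, bit28=1)
  nb ##.##: next=#  (t=2,i=10, bit27=1)
  nb ##.#.: next=.  (t=0,i=5, bit26=0)
  nb ##..#: next=.  (t=3,i=2, bit25=0)
  nb ##...: next=#  (t=1,i=1, bit24=1)
  nb #.###: next=#  (t=3,i=9, bit23=1)
  nb #.##.: next=#  (t=2,i=0, bit22=1)
  nb #.#.#: next=.  (t=2,i=3, bit21=0)
  nb #.#..: next=.  (t=0,i=6, bit20=0)
  nb #..##: next=#  (t=1,i=9, bit19=1)
  nb #..#.: next=.  (t=0,i=8, bit18=0)
  nb #...#: next=.  (t=1,i=2, bit17=0)
  nb #....: next=#  (t=0,i=0, bit16=1)
  nb .####: next=#  (t=3,i=10, bit15=1)
  nb .###.: next=#  (t=6,i=6, bit14=1)
  nb .##.#: next=#  (t=0,i=4, bit13=1)
  nb .##..: next=#  (t=1,i=0, bit12=1)
  nb .#.##: next=#  (t=3,i=5, bit11=1)
  nb .#.#.: next=#  (t=2,i=4, bit10=1)
  nb .#..#: next=#  (t=0,i=7, bit9=1)
  nb .#...: next=#  (t=0,i=10, bit8=1)
  nb ..###: next=#  (t=4,i=4, bit7=1)
  nb ..##.: next=.  (t=0,i=3, bit6=0)
  nb ..#.#: next=#  (t=3,i=4, bit5=1)
  nb ..#..: next=.  (t=0,i=9, bit4=0)
  nb ...##: next=.  (t=0,i=2, bit3=0)
  nb ...#.: next=#  (t=1,i=3, bit2=1)
  nb ....#: next=.  (t=0,i=1, bit1=0)
  nb .....: next=.  (t=5,i=8, bit0=0)
  bits 00011001110010011111111110100100 = 432668580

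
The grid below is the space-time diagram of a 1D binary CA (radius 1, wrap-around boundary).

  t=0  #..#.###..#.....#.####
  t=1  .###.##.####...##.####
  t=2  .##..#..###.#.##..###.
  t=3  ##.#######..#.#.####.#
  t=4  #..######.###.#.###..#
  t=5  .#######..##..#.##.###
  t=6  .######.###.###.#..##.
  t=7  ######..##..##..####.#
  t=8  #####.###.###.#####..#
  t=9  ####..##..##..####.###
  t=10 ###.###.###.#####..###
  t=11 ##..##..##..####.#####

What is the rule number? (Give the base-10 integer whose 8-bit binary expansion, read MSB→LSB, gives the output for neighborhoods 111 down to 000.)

  ###|#  b7=1 t=0,i=6
  ##.|.  b6=0 t=0,i=0
  #.#|.  b5=0 t=0,i=4
  #..|#  b4=1 t=0,i=1
  .##|#  b3=1 t=0,i=5
  .#.|#  b2=1 t=0,i=3
  ..#|#  b1=1 t=0,i=2
  ...|.  b0=0 t=0,i=12
  bits 10011110 = 158

158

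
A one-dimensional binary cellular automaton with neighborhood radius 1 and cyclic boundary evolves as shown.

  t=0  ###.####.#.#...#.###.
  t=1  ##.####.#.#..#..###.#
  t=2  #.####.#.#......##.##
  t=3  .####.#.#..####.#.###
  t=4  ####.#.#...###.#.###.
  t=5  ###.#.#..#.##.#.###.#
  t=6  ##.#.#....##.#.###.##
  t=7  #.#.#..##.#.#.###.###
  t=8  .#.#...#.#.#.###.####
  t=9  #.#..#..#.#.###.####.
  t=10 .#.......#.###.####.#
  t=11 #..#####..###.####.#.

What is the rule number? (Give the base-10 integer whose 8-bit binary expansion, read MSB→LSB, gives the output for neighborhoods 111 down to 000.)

169

  [7] ### => #  t=0,i=1
  [6] ##. => .  t=0,i=2
  [5] #.# => #  t=0,i=3
  [4] #.. => .  t=0,i=12
  [3] .## => #  t=0,i=0
  [2] .#. => .  t=0,i=9
  [1] ..# => .  t=0,i=14
  [0] ... => #  t=0,i=13
  bits 10101001 = 169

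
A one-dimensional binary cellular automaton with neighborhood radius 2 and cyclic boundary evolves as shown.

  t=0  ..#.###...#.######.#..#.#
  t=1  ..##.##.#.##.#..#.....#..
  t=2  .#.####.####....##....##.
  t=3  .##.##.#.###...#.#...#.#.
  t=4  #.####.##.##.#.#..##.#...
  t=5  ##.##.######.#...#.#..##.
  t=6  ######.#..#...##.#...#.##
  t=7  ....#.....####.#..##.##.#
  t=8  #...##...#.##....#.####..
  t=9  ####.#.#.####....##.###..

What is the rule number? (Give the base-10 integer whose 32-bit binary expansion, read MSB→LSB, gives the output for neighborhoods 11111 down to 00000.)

  ##### -> .   bit 31 = 0  t=0,i=14
  ####. -> #   bit 30 = 1  t=0,i=16
  ###.# -> .   bit 29 = 0  t=0,i=17
  ###.. -> #   bit 28 = 1  t=0,i=6
  ##.## -> #   bit 27 = 1  t=1,i=4
  ##.#. -> .   bit 26 = 0  t=0,i=18
  ##..# -> .   bit 25 = 0  t=2,i=24
  ##... -> .   bit 24 = 0  t=0,i=7
  #.### -> .   bit 23 = 0  t=0,i=4
  #.##. -> #   bit 22 = 1  t=1,i=5
  #.#.# -> #   bit 21 = 1  t=1,i=8
  #.#.. -> .   bit 20 = 0  t=0,i=19
  #..## -> #   bit 19 = 1  t=3,i=0
  #..#. -> .   bit 18 = 0  t=0,i=1
  #...# -> #   bit 17 = 1  t=0,i=8
  #.... -> .   bit 16 = 0  t=1,i=18
  .#### -> #   bit 15 = 1  t=0,i=13
  .###. -> #   bit 14 = 1  t=0,i=5
  .##.# -> #   bit 13 = 1  t=1,i=3
  .##.. -> #   bit 12 = 1  t=2,i=17
  .#.## -> #   bit 11 = 1  t=0,i=3
  .#.#. -> .   bit 10 = 0  t=0,i=23
  .#..# -> .   bit 9 = 0  t=0,i=0
  .#... -> #   bit 8 = 1  t=1,i=17
  ..### -> .   bit 7 = 0  t=7,i=10
  ..##. -> .   bit 6 = 0  t=1,i=2
  ..#.# -> #   bit 5 = 1  t=0,i=2
  ..#.. -> #   bit 4 = 1  t=1,i=16
  ...## -> #   bit 3 = 1  t=1,i=1
  ...#. -> .   bit 2 = 0  t=0,i=9
  ....# -> .   bit 1 = 0  t=1,i=0
  ..... -> .   bit 0 = 0  t=1,i=19
  bits 01011000011010101111100100111000 = 1483405624

1483405624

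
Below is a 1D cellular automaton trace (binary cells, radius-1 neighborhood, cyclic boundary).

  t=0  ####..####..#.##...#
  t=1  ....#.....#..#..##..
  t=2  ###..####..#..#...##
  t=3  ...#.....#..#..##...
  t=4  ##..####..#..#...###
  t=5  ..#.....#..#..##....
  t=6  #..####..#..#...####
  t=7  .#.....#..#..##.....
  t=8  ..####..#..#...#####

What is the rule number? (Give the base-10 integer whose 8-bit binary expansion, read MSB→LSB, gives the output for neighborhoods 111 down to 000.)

  nb ###: next=.  (t=0,i=0, bit7=0)
  nb ##.: next=.  (t=0,i=3, bit6=0)
  nb #.#: next=#  (t=0,i=13, bit5=1)
  nb #..: next=#  (t=0,i=4, bit4=1)
  nb .##: next=.  (t=0,i=6, bit3=0)
  nb .#.: next=.  (t=0,i=12, bit2=0)
  nb ..#: next=.  (t=0,i=5, bit1=0)
  nb ...: next=#  (t=0,i=17, bit0=1)
  bits 00110001 = 49

49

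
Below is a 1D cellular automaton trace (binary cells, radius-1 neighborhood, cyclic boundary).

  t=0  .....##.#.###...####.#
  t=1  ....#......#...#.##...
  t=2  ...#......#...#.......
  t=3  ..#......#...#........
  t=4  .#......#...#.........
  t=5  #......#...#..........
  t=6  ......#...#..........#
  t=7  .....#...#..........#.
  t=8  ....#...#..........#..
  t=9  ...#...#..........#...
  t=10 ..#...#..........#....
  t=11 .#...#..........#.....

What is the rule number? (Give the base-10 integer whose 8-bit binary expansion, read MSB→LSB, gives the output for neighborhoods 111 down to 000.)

  nb ###: next=#  (t=0,i=11, bit7=1)
  nb ##.: next=.  (t=0,i=6, bit6=0)
  nb #.#: next=.  (t=0,i=7, bit5=0)
  nb #..: next=.  (t=0,i=0, bit4=0)
  nb .##: next=.  (t=0,i=5, bit3=0)
  nb .#.: next=.  (t=0,i=8, bit2=0)
  nb ..#: next=#  (t=0,i=4, bit1=1)
  nb ...: next=.  (t=0,i=1, bit0=0)
  bits 10000010 = 130

130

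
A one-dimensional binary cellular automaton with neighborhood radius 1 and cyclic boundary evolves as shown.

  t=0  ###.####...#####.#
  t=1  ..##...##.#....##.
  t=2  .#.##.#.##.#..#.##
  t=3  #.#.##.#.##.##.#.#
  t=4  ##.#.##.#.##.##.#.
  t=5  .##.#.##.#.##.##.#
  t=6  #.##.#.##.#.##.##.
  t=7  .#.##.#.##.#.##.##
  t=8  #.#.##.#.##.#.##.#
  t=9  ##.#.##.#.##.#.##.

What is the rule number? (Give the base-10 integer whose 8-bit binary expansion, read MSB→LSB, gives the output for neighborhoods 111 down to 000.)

  [7] ### => .  t=0,i=0
  [6] ##. => #  t=0,i=2
  [5] #.# => #  t=0,i=3
  [4] #.. => #  t=0,i=8
  [3] .## => .  t=0,i=4
  [2] .#. => .  t=1,i=10
  [1] ..# => #  t=0,i=10
  [0] ... => .  t=0,i=9
  bits 01110010 = 114

114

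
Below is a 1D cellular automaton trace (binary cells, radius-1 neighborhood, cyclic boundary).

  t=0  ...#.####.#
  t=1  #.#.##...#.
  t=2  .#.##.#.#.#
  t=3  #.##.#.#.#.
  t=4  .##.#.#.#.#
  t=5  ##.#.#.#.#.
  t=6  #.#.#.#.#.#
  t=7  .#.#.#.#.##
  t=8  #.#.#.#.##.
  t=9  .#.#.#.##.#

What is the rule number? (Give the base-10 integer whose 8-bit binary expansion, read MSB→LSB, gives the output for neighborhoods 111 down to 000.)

  [7] ### => .  t=0,i=6
  [6] ##. => .  t=0,i=8
  [5] #.# => #  t=0,i=4
  [4] #.. => #  t=0,i=0
  [3] .## => #  t=0,i=5
  [2] .#. => .  t=0,i=3
  [1] ..# => #  t=0,i=2
  [0] ... => .  t=0,i=1
  bits 00111010 = 58

58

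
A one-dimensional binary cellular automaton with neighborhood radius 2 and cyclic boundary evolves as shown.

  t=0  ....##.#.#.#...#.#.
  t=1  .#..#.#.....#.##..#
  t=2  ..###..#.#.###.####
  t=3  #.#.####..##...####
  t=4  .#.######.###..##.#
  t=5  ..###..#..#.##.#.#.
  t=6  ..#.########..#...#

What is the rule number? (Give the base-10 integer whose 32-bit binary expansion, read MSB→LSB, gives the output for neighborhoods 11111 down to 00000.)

  [31] ##### => .  t=3,i=17
  [30] ####. => #  t=2,i=17
  [29] ###.# => .  t=2,i=13
  [28] ###.. => #  t=2,i=4
  [27] ##.## => .  t=2,i=14
  [26] ##.#. => #  t=0,i=6
  [25] ##..# => #  t=1,i=16
  [24] ##... => #  t=3,i=12
  [23] #.### => #  t=2,i=11
  [22] #.##. => .  t=1,i=14
  [21] #.#.# => .  t=0,i=7
  [20] #.#.. => .  t=0,i=11
  [19] #..## => .  t=2,i=1
  [18] #..#. => #  t=1,i=3
  [17] #...# => .  t=0,i=13
  [16] #.... => .  t=0,i=0
  [15] .#### => #  t=2,i=16
  [14] .###. => .  t=2,i=3
  [13] .##.# => .  t=0,i=5
  [12] .##.. => #  t=1,i=15
  [11] .#.## => #  t=1,i=13
  [10] .#.#. => .  t=0,i=8
  [9] .#..# => #  t=1,i=2
  [8] .#... => #  t=0,i=12
  [7] ..### => #  t=2,i=2
  [6] ..##. => #  t=0,i=4
  [5] ..#.# => #  t=0,i=15
  [4] ..#.. => #  t=5,i=7
  [3] ...## => .  t=0,i=3
  [2] ...#. => #  t=0,i=14
  [1] ....# => .  t=0,i=2
  [0] ..... => #  t=0,i=1
  bits 01010111100001001001101111110101 = 1468308469

1468308469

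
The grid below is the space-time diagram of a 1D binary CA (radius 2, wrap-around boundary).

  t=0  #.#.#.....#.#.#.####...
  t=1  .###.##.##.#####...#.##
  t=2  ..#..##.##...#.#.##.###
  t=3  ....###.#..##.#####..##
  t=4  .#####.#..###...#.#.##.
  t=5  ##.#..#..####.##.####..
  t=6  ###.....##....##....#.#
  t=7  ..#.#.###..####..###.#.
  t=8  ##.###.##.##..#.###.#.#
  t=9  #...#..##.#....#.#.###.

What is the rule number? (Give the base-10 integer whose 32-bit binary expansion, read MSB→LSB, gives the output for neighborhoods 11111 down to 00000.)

2490068430

  nb #####: next=#  (t=1,i=13, bit31=1)
  nb ####.: next=.  (t=0,i=18, bit30=0)
  nb ###.#: next=.  (t=1,i=3, bit29=0)
  nb ###..: next=#  (t=0,i=19, bit28=1)
  nb ##.##: next=.  (t=1,i=0, bit27=0)
  nb ##.#.: next=#  (t=3,i=7, bit26=1)
  nb ##..#: next=.  (t=2,i=0, bit25=0)
  nb ##...: next=.  (t=0,i=20, bit24=0)
  nb #.###: next=.  (t=0,i=16, bit23=0)
  nb #.##.: next=#  (t=1,i=5, bit22=1)
  nb #.#.#: next=#  (t=0,i=2, bit21=1)
  nb #.#..: next=.  (t=0,i=4, bit20=0)
  nb #..##: next=#  (t=2,i=4, bit19=1)
  nb #..#.: next=.  (t=2,i=1, bit18=0)
  nb #...#: next=#  (t=0,i=21, bit17=1)
  nb #....: next=#  (t=0,i=6, bit16=1)
  nb .####: next=.  (t=0,i=17, bit15=0)
  nb .###.: next=#  (t=1,i=2, bit14=1)
  nb .##.#: next=#  (t=1,i=6, bit13=1)
  nb .##..: next=.  (t=2,i=9, bit12=0)
  nb .#.##: next=#  (t=0,i=15, bit11=1)
  nb .#.#.: next=#  (t=0,i=1, bit10=1)
  nb .#..#: next=.  (t=2,i=3, bit9=0)
  nb .#...: next=#  (t=0,i=5, bit8=1)
  nb ..###: next=#  (t=3,i=4, bit7=1)
  nb ..##.: next=#  (t=2,i=5, bit6=1)
  nb ..#.#: next=.  (t=0,i=0, bit5=0)
  nb ..#..: next=.  (t=2,i=2, bit4=0)
  nb ...##: next=#  (t=3,i=3, bit3=1)
  nb ...#.: next=#  (t=0,i=9, bit2=1)
  nb ....#: next=#  (t=0,i=8, bit1=1)
  nb .....: next=.  (t=0,i=7, bit0=0)
  bits 10010100011010110110110111001110 = 2490068430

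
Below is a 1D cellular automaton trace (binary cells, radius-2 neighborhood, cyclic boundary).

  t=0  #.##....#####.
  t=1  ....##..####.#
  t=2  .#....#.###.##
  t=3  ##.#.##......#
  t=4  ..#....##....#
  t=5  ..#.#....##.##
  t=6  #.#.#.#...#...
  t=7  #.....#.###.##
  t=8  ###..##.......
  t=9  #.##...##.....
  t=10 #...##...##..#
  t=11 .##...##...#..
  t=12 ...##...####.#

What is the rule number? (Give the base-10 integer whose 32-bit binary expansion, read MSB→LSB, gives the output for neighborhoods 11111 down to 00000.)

  [31] ##### => #  t=0,i=10
  [30] ####. => #  t=0,i=11
  [29] ###.# => .  t=0,i=12
  [28] ###.. => #  t=7,i=0
  [27] ##.## => .  t=2,i=11
  [26] ##.#. => #  t=0,i=13
  [25] ##..# => #  t=1,i=6
  [24] ##... => #  t=0,i=4
  [23] #.### => .  t=2,i=8
  [22] #.##. => .  t=0,i=2
  [21] #.#.# => .  t=0,i=0
  [20] #.#.. => #  t=1,i=13
  [19] #..## => .  t=1,i=7
  [18] #..#. => .  t=4,i=1
  [17] #...# => #  t=6,i=8
  [16] #.... => #  t=0,i=5
  [15] .#### => #  t=0,i=9
  [14] .###. => .  t=2,i=9
  [13] .##.# => #  t=2,i=13
  [12] .##.. => .  t=0,i=3
  [11] .#.## => .  t=0,i=1
  [10] .#.#. => .  t=5,i=3
  [9] .#..# => .  t=4,i=0
  [8] .#... => .  t=1,i=0
  [7] ..### => #  t=0,i=8
  [6] ..##. => .  t=1,i=4
  [5] ..#.# => #  t=2,i=6
  [4] ..#.. => #  t=4,i=2
  [3] ...## => .  t=0,i=7
  [2] ...#. => #  t=2,i=5
  [1] ....# => .  t=0,i=6
  [0] ..... => .  t=3,i=9
  bits 11010111000100111010000010110100 = 3608387764

3608387764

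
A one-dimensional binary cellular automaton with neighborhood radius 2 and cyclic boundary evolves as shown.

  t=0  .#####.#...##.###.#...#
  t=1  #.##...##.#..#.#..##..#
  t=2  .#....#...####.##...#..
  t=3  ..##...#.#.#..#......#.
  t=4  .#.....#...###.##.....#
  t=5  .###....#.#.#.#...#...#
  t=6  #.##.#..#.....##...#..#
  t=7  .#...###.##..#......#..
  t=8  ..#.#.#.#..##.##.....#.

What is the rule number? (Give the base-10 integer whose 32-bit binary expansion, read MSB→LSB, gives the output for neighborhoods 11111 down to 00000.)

2585119528

  [31] ##### => #  t=0,i=3
  [30] ####. => .  t=0,i=4
  [29] ###.# => .  t=0,i=5
  [28] ###.. => #  t=5,i=3
  [27] ##.## => #  t=0,i=13
  [26] ##.#. => .  t=0,i=6
  [25] ##..# => #  t=1,i=20
  [24] ##... => .  t=1,i=4
  [23] #.### => .  t=0,i=1
  [22] #.##. => .  t=1,i=2
  [21] #.#.# => .  t=3,i=9
  [20] #.#.. => #  t=0,i=7
  [19] #..## => .  t=1,i=17
  [18] #..#. => #  t=1,i=12
  [17] #...# => .  t=0,i=9
  [16] #.... => #  t=2,i=3
  [15] .#### => #  t=0,i=2
  [14] .###. => #  t=0,i=15
  [13] .##.# => .  t=0,i=12
  [12] .##.. => .  t=1,i=3
  [11] .#.## => #  t=0,i=0
  [10] .#.#. => .  t=1,i=14
  [9] .#..# => #  t=1,i=11
  [8] .#... => #  t=0,i=8
  [7] ..### => .  t=2,i=10
  [6] ..##. => .  t=0,i=11
  [5] ..#.# => #  t=0,i=22
  [4] ..#.. => .  t=2,i=1
  [3] ...## => #  t=0,i=10
  [2] ...#. => .  t=0,i=21
  [1] ....# => .  t=2,i=4
  [0] ..... => .  t=3,i=17
  bits 10011010000101011100101100101000 = 2585119528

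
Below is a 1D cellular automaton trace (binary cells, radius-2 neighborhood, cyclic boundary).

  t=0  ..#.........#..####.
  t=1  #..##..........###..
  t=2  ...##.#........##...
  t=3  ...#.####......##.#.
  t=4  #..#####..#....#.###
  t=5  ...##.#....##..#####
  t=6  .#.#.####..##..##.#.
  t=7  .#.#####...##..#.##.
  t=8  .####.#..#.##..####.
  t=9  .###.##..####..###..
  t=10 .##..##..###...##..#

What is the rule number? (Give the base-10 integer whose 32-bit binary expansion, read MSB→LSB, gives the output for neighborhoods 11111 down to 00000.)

1156831712

  #####|.  b31=0 t=4,i=5
  ####.|#  b30=1 t=0,i=17
  ###.#|.  b29=0 t=8,i=4
  ###..|.  b28=0 t=0,i=18
  ##.##|.  b27=0 t=9,i=4
  ##.#.|#  b26=1 t=2,i=5
  ##..#|.  b25=0 t=1,i=18
  ##...|.  b24=0 t=0,i=19
  #.###|#  b23=1 t=3,i=5
  #.##.|#  b22=1 t=7,i=17
  #.#.#|#  b21=1 t=6,i=3
  #.#..|#  b20=1 t=2,i=6
  #..##|.  b19=0 t=0,i=14
  #..#.|.  b18=0 t=1,i=19
  #...#|#  b17=1 t=0,i=0
  #....|#  b16=1 t=0,i=4
  .####|#  b15=1 t=0,i=16
  .###.|#  b14=1 t=1,i=16
  .##.#|.  b13=0 t=2,i=4
  .##..|#  b12=1 t=1,i=4
  .#.##|#  b11=1 t=3,i=4
  .#.#.|.  b10=0 t=6,i=2
  .#..#|.  b9=0 t=0,i=13
  .#...|#  b8=1 t=0,i=3
  ..###|#  b7=1 t=0,i=15
  ..##.|#  b6=1 t=1,i=3
  ..#.#|#  b5=1 t=3,i=3
  ..#..|.  b4=0 t=0,i=2
  ...##|.  b3=0 t=1,i=14
  ...#.|.  b2=0 t=0,i=1
  ....#|.  b1=0 t=0,i=10
  .....|.  b0=0 t=0,i=5
  bits 01000100111100111101100111100000 = 1156831712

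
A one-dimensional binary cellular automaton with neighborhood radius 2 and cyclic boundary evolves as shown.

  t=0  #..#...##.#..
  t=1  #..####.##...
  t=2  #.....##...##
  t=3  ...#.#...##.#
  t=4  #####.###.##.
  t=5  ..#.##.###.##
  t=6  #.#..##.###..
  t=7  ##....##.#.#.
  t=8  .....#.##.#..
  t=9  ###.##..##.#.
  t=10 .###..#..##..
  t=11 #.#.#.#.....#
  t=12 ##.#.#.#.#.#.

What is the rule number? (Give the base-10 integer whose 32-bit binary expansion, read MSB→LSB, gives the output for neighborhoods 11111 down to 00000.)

  nb #####: next=#  (t=4,i=2, bit31=1)
  nb ####.: next=.  (t=1,i=5, bit30=0)
  nb ###.#: next=#  (t=1,i=6, bit29=1)
  nb ###..: next=.  (t=2,i=0, bit28=0)
  nb ##.##: next=#  (t=1,i=7, bit27=1)
  nb ##.#.: next=#  (t=0,i=9, bit26=1)
  nb ##..#: next=#  (t=5,i=0, bit25=1)
  nb ##...: next=.  (t=1,i=10, bit24=0)
  nb #.###: next=.  (t=4,i=0, bit23=0)
  nb #.##.: next=.  (t=1,i=8, bit22=0)
  nb #.#.#: next=.  (t=7,i=9, bit21=0)
  nb #.#..: next=.  (t=0,i=10, bit20=0)
  nb #..##: next=.  (t=1,i=2, bit19=0)
  nb #..#.: next=.  (t=0,i=2, bit18=0)
  nb #...#: next=#  (t=0,i=5, bit17=1)
  nb #....: next=.  (t=2,i=2, bit16=0)
  nb .####: next=.  (t=1,i=4, bit15=0)
  nb .###.: next=#  (t=2,i=12, bit14=1)
  nb .##.#: next=#  (t=0,i=8, bit13=1)
  nb .##..: next=.  (t=1,i=9, bit12=0)
  nb .#.##: next=.  (t=5,i=3, bit11=0)
  nb .#.#.: next=#  (t=3,i=4, bit10=1)
  nb .#..#: next=.  (t=0,i=1, bit9=0)
  nb .#...: next=#  (t=0,i=4, bit8=1)
  nb ..###: next=.  (t=1,i=3, bit7=0)
  nb ..##.: next=.  (t=0,i=7, bit6=0)
  nb ..#.#: next=#  (t=3,i=3, bit5=1)
  nb ..#..: next=#  (t=0,i=0, bit4=1)
  nb ...##: next=#  (t=0,i=6, bit3=1)
  nb ...#.: next=#  (t=1,i=12, bit2=1)
  nb ....#: next=.  (t=2,i=4, bit1=0)
  nb .....: next=#  (t=2,i=3, bit0=1)
  bits 10101110000000100110010100111101 = 2919392573

2919392573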